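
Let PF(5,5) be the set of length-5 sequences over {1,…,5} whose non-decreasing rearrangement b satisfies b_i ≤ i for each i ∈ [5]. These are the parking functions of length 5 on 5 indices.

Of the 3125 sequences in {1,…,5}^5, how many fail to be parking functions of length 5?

#PF = 1·6^4 = 1·1296 = 1296
Check (3,5,2,3,5) → sorted (2,3,3,5,5): b_1=2>1, not a PF.
Total 3125; non-PF = 3125−1296 = 1829

1829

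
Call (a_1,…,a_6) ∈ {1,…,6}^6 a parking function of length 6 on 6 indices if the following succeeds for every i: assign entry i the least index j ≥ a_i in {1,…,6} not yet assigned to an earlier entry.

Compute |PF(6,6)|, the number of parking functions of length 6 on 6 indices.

16807

|PF| = (7−6)·7^(6−1) = 1×16807 = 16807 (Konheim–Weiss)
Check (1,2,5,1,4,1) → sorted (1,1,1,2,4,5): b_i ≤ i ∀i, a PF.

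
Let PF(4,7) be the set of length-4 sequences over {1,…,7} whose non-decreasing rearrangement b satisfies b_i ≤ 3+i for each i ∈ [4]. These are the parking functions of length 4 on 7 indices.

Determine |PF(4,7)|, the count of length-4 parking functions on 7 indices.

#PF = (8−4)·8^(4−1) = 4 · 512 = 2048 (Konheim–Weiss)
Example (6,6,5,1) → sorted (1,5,6,6): b_i ≤ 3+i ∀i, a PF.

2048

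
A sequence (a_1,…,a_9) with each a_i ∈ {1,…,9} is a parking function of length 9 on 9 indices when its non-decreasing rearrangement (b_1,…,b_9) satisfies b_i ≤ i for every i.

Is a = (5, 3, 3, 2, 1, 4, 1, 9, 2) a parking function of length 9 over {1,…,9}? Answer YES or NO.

Rearranged: b = (1, 1, 2, 2, 3, 3, 4, 5, 9).
  b_1=1 ≤ 1
  b_2=1 ≤ 2
  b_3=2 ≤ 3
  b_4=2 ≤ 4
  b_5=3 ≤ 5
  b_6=3 ≤ 6
  b_7=4 ≤ 7
  b_8=5 ≤ 8
  b_9=9 ≤ 9
All bounds hold ⇒ YES

YES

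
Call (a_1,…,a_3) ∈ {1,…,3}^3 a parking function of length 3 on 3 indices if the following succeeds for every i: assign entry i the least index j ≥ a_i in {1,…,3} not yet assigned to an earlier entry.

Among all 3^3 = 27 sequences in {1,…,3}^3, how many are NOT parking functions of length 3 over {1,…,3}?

|PF(3,3)| = (3−3+1)·(3+1)^(3−1) = 1·16 = 16 (Pollak)
One tuple (2,2,2) → sorted (2,2,2): b_1=2>1, not a PF.
Total 27; non-PF = 27−16 = 11

11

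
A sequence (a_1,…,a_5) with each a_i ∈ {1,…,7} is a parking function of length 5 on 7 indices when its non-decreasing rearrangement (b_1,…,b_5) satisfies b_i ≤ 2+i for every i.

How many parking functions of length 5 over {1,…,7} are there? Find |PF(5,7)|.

12288

|PF(5,7)| = (7−5+1)·(7+1)^(5−1) = 3·4096 = 12288 (Konheim–Weiss)
Example (6,3,5,2,1) → sorted (1,2,3,5,6): b_i ≤ 2+i ∀i, a PF.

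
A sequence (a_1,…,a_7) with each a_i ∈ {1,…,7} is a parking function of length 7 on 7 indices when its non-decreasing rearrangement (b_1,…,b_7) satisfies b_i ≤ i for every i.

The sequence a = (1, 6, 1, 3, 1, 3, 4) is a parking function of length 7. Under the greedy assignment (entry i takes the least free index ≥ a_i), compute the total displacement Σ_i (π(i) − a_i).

Σπ = 28 ({1..7} each once); Σa = 1+6+1+3+1+3+4 = 19; disp = 28−19 = 9.

9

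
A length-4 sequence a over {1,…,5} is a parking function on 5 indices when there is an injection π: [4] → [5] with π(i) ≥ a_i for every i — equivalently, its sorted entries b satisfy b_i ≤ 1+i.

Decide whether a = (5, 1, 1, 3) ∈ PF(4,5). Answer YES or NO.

Sorted: b = (1, 1, 3, 5).
  b_1=1 ≤ 2
  b_2=1 ≤ 3
  b_3=3 ≤ 4
  b_4=5 ≤ 5
All bounds hold ⇒ YES

YES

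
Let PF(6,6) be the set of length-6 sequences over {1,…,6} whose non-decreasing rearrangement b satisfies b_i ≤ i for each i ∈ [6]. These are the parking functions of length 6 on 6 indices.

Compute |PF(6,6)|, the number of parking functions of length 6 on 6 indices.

16807

Count = (7−6)·7^(6−1) = 1 · 16807 = 16807 (Konheim–Weiss)
Check (2,2,5,1,3,6) → sorted (1,2,2,3,5,6): b_i ≤ i ∀i, a PF.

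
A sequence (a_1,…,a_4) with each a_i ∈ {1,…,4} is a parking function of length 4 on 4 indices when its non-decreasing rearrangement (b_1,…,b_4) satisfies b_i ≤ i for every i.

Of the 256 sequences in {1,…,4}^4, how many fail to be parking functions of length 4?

131

|PF(4,4)| = (4+1−4)·(4+1)^{4−1} = 1 · 125 = 125 [KW]
E.g. (3,4,2,4) → sorted (2,3,4,4): b_1=2>1, not a PF.
So 256 − 125 = 131 fail.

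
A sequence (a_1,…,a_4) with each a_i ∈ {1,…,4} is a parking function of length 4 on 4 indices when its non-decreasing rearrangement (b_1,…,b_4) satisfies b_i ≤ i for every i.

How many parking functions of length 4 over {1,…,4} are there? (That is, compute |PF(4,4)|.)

Count = (4−4+1)·(4+1)^(4−1) = 1 · 125 = 125 [KW]
One tuple (3,1,4,2) → sorted (1,2,3,4): b_i ≤ i ∀i, a PF.

125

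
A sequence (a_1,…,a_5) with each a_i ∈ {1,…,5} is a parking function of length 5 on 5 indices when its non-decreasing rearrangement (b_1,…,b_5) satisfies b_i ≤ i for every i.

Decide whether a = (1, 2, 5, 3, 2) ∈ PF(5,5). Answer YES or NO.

YES

Sorted: b = (1, 2, 2, 3, 5).
  b_1=1 ≤ 1
  b_2=2 ≤ 2
  b_3=2 ≤ 3
  b_4=3 ≤ 4
  b_5=5 ≤ 5
All bounds hold ⇒ YES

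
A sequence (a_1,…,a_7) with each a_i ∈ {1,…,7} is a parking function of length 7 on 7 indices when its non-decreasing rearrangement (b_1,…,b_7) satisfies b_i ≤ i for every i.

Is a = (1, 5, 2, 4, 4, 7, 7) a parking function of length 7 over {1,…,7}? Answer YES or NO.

Sorted: b = (1, 2, 4, 4, 5, 7, 7).
  b_1=1 ≤ 1
  b_2=2 ≤ 2
  b_3=4 > 3
  fails at i=3 ⇒ NO

NO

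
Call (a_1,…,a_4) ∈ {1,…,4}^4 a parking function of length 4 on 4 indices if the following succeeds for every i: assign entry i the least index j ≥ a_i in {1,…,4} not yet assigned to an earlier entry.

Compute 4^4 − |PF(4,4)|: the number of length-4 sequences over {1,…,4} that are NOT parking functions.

Count = (4−4+1)·(4+1)^(4−1) = 1×125 = 125 (Konheim–Weiss)
Check (4,2,3,3) → sorted (2,3,3,4): b_1=2>1, not a PF.
Total 256; non-PF = 256−125 = 131

131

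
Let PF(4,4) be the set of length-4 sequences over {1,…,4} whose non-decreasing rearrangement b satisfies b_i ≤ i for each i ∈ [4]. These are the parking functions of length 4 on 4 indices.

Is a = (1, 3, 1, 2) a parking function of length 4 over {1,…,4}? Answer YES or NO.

Rearranged: b = (1, 1, 2, 3).
  b_1=1 ≤ 1
  b_2=1 ≤ 2
  b_3=2 ≤ 3
  b_4=3 ≤ 4
All bounds hold ⇒ YES

YES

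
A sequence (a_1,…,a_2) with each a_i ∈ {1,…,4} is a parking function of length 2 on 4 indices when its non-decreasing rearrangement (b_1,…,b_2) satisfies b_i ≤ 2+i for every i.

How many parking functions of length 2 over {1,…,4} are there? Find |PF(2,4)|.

|PF| = (4−2+1)·(4+1)^(2−1) = 3×5 = 15 (Konheim–Weiss)
Check (4,3) → sorted (3,4): b_i ≤ 2+i ∀i, a PF.

15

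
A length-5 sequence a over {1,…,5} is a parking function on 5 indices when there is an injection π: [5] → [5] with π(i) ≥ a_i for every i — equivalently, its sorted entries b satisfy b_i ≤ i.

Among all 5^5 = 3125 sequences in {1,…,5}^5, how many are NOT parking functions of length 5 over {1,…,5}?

1829

#PF = (6−5)·6^(5−1) = 1·1296 = 1296 (Konheim–Weiss)
Check (5,5,5,1,1) → sorted (1,1,5,5,5): b_3=5>3, not a PF.
So 3125 − 1296 = 1829 fail.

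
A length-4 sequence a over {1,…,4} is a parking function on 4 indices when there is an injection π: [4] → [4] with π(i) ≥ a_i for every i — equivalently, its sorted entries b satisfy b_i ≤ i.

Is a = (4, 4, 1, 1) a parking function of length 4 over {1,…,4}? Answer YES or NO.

NO

Rearranged: b = (1, 1, 4, 4).
  b_1=1 ≤ 1
  b_2=1 ≤ 2
  b_3=4 > 3
  fails at i=3 ⇒ NO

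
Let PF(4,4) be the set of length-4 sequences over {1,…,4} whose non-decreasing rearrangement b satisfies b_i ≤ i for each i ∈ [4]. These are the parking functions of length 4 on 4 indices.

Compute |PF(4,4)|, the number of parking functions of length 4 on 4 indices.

#PF = (4+1−4)·(4+1)^{4−1} = 1×125 = 125
Example (3,3,2,1) → sorted (1,2,3,3): b_i ≤ i ∀i, a PF.

125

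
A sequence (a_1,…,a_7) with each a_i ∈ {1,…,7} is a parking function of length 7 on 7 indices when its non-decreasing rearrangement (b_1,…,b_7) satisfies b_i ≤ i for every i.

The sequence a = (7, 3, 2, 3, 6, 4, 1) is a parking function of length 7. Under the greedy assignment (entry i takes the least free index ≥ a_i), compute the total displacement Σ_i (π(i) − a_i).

2

Σπ(i) = 1+…+7 = 28; Σa = 7+3+2+3+6+4+1 = 26; disp = 28−26 = 2.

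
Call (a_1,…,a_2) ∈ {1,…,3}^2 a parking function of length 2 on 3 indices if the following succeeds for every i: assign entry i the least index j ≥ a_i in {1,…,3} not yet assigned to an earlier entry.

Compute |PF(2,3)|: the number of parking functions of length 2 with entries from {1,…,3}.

Count = (3−2+1)·(3+1)^(2−1) = 2 · 4 = 8 [KW]
Check (1,2) → sorted (1,2): b_i ≤ 1+i ∀i, a PF.

8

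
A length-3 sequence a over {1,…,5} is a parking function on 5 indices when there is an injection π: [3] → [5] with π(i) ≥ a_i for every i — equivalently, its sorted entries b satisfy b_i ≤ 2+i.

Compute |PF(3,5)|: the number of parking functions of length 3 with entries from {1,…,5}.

#PF = (5+1−3)·(5+1)^{3−1} = 3·36 = 108 [KW]
E.g. (3,3,3) → sorted (3,3,3): b_i ≤ 2+i ∀i, a PF.

108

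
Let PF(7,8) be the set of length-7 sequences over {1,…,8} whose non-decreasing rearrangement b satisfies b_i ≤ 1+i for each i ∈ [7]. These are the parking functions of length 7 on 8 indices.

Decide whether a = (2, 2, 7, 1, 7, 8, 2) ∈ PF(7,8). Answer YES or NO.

NO

Order a: b = (1, 2, 2, 2, 7, 7, 8).
  b_1=1 ≤ 2
  b_2=2 ≤ 3
  b_3=2 ≤ 4
  b_4=2 ≤ 5
  b_5=7 > 6
  fails at i=5 ⇒ NO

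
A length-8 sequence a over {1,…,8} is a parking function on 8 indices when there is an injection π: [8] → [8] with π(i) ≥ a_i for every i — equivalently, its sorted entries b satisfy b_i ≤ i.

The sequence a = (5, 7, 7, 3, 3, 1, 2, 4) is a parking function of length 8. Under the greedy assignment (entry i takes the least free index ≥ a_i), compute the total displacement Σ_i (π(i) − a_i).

4

Σπ = 36 ({1..8} each once); Σa = 5+7+7+3+3+1+2+4 = 32; disp = 36−32 = 4.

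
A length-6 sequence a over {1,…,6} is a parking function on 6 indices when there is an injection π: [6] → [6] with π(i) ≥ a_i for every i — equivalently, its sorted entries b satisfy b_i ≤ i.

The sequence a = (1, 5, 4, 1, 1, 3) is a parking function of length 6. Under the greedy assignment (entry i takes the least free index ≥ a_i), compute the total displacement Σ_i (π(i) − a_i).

Σπ = 21 ({1..6} each once); Σa = 1+5+4+1+1+3 = 15; disp = 21−15 = 6.

6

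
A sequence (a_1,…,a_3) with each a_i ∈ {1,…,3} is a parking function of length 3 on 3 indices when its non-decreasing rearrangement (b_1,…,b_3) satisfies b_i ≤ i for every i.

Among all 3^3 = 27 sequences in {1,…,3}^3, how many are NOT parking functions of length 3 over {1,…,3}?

11

|PF| = 1·4^2 = 1×16 = 16 (Konheim–Weiss)
One tuple (2,3,2) → sorted (2,2,3): b_1=2>1, not a PF.
So 27 − 16 = 11 fail.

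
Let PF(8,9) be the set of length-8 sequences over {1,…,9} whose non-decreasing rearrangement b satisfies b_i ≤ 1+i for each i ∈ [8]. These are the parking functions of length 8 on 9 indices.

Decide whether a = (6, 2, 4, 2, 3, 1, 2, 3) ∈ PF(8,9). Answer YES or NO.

YES

Rearranged: b = (1, 2, 2, 2, 3, 3, 4, 6).
  b_1=1 ≤ 2
  b_2=2 ≤ 3
  b_3=2 ≤ 4
  b_4=2 ≤ 5
  b_5=3 ≤ 6
  b_6=3 ≤ 7
  b_7=4 ≤ 8
  b_8=6 ≤ 9
All bounds hold ⇒ YES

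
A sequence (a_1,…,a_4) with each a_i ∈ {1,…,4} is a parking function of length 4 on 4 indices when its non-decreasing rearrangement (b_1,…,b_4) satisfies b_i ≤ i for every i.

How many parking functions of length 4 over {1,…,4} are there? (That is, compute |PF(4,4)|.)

125

#PF = (4+1−4)·(4+1)^{4−1} = 1·125 = 125 (Konheim–Weiss)
One tuple (3,1,1,4) → sorted (1,1,3,4): b_i ≤ i ∀i, a PF.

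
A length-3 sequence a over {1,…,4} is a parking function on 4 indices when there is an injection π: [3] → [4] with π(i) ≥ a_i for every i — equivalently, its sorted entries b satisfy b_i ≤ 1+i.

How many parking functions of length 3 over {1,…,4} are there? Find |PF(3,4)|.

50

Count = (4−3+1)·(4+1)^(3−1) = 2·25 = 50 [KW]
E.g. (2,2,1) → sorted (1,2,2): b_i ≤ 1+i ∀i, a PF.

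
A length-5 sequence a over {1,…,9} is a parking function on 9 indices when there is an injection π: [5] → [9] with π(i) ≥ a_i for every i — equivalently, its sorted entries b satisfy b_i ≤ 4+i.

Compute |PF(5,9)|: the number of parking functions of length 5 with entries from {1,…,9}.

|PF(5,9)| = (9−5+1)·(9+1)^(5−1) = 5·10000 = 50000 [KW]
E.g. (4,4,4,4,7) → sorted (4,4,4,4,7): b_i ≤ 4+i ∀i, a PF.

50000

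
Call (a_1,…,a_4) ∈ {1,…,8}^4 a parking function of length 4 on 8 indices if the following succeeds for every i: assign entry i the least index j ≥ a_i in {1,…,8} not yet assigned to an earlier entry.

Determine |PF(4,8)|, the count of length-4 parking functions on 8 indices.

3645

Count = (9−4)·9^(4−1) = 5 · 729 = 3645
One tuple (2,6,3,4) → sorted (2,3,4,6): b_i ≤ 4+i ∀i, a PF.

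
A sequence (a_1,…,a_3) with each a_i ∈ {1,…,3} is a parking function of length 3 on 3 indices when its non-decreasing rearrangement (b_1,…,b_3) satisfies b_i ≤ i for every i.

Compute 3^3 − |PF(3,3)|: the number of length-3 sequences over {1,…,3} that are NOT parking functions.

11

#PF = (3−3+1)·(3+1)^(3−1) = 1·16 = 16 (Konheim–Weiss)
One tuple (3,2,3) → sorted (2,3,3): b_1=2>1, not a PF.
So 27 − 16 = 11 fail.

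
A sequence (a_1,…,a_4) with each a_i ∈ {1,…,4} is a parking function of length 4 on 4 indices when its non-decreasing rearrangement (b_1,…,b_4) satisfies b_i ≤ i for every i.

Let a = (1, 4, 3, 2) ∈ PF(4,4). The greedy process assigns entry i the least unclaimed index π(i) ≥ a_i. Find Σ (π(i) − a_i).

0

Σπ = 10 ({1..4} each once); Σa = 1+4+3+2 = 10; disp = 10−10 = 0.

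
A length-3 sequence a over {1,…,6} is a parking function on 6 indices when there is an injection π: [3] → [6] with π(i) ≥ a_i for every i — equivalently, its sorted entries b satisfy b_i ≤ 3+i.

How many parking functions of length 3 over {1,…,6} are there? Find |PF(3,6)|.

196

Count = (7−3)·7^(3−1) = 4×49 = 196 (Konheim–Weiss)
Example (3,6,1) → sorted (1,3,6): b_i ≤ 3+i ∀i, a PF.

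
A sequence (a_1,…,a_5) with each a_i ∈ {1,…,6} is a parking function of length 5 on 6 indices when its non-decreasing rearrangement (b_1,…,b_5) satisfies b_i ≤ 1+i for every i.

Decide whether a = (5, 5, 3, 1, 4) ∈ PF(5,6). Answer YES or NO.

YES

Rearranged: b = (1, 3, 4, 5, 5).
  b_1=1 ≤ 2
  b_2=3 ≤ 3
  b_3=4 ≤ 4
  b_4=5 ≤ 5
  b_5=5 ≤ 6
All bounds hold ⇒ YES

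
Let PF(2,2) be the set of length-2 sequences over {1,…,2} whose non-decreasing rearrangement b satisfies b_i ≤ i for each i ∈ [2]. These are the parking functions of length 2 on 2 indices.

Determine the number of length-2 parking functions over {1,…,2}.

|PF(2,2)| = (2−2+1)·(2+1)^(2−1) = 1×3 = 3
Check (1,1) → sorted (1,1): b_i ≤ i ∀i, a PF.

3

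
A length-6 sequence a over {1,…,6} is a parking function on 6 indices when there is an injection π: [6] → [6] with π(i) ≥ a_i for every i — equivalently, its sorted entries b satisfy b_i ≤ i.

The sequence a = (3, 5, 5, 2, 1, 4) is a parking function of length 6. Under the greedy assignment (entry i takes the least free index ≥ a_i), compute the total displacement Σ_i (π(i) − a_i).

1

Σπ = 21 ({1..6} each once); Σa = 3+5+5+2+1+4 = 20; disp = 21−20 = 1.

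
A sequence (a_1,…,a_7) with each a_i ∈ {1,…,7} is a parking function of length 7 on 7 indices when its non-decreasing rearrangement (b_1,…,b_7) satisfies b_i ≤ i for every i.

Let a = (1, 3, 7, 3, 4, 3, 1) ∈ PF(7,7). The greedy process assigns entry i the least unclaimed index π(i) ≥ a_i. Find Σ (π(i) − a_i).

Σπ = 28 ({1..7} each once); Σa = 1+3+7+3+4+3+1 = 22; disp = 28−22 = 6.

6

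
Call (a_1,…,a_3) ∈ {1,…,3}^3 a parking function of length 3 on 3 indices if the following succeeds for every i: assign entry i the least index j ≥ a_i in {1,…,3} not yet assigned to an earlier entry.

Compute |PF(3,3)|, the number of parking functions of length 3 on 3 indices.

16

#PF = (3−3+1)·(3+1)^(3−1) = 1 · 16 = 16
Example (2,3,1) → sorted (1,2,3): b_i ≤ i ∀i, a PF.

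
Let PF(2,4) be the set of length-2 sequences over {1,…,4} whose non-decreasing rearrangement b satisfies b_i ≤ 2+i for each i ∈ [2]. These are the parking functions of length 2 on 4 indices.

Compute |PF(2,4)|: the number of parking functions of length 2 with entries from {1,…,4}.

15

|PF| = (4+1−2)·(4+1)^{2−1} = 3·5 = 15
Check (1,1) → sorted (1,1): b_i ≤ 2+i ∀i, a PF.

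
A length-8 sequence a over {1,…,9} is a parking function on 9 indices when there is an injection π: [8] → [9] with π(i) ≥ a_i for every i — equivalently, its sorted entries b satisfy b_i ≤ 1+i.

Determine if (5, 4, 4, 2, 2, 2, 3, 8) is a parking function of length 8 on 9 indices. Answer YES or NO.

Rearranged: b = (2, 2, 2, 3, 4, 4, 5, 8).
  b_1=2 ≤ 2
  b_2=2 ≤ 3
  b_3=2 ≤ 4
  b_4=3 ≤ 5
  b_5=4 ≤ 6
  b_6=4 ≤ 7
  b_7=5 ≤ 8
  b_8=8 ≤ 9
All bounds hold ⇒ YES

YES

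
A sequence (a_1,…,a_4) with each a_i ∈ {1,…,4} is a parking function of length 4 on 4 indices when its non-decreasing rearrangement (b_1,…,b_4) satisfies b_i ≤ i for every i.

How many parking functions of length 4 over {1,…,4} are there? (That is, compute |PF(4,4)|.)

|PF| = (4−4+1)·(4+1)^(4−1) = 1·125 = 125
Check (2,1,2,1) → sorted (1,1,2,2): b_i ≤ i ∀i, a PF.

125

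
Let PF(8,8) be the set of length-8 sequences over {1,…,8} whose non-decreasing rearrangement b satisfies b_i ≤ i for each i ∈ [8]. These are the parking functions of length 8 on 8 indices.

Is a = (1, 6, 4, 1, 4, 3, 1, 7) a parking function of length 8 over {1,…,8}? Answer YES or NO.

Rearranged: b = (1, 1, 1, 3, 4, 4, 6, 7).
  b_1=1 ≤ 1
  b_2=1 ≤ 2
  b_3=1 ≤ 3
  b_4=3 ≤ 4
  b_5=4 ≤ 5
  b_6=4 ≤ 6
  b_7=6 ≤ 7
  b_8=7 ≤ 8
All bounds hold ⇒ YES

YES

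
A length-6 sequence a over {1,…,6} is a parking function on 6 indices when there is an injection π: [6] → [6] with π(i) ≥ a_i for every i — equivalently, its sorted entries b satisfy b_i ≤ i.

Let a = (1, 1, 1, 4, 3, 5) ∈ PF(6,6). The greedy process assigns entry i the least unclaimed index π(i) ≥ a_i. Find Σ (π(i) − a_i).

Σπ = 21 ({1..6} each once); Σa = 1+1+1+4+3+5 = 15; disp = 21−15 = 6.

6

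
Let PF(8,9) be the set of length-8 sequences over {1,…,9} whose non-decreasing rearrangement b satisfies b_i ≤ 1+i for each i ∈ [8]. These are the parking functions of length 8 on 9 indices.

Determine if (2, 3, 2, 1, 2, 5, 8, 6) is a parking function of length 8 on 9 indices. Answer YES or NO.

Order a: b = (1, 2, 2, 2, 3, 5, 6, 8).
  b_1=1 ≤ 2
  b_2=2 ≤ 3
  b_3=2 ≤ 4
  b_4=2 ≤ 5
  b_5=3 ≤ 6
  b_6=5 ≤ 7
  b_7=6 ≤ 8
  b_8=8 ≤ 9
All bounds hold ⇒ YES

YES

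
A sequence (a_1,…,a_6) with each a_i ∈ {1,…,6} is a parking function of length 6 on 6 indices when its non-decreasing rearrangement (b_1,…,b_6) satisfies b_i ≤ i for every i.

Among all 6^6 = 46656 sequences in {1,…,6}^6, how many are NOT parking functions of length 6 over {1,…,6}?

29849

|PF(6,6)| = (6+1−6)·(6+1)^{6−1} = 1·16807 = 16807 (Pollak)
One tuple (6,3,6,4,5,2) → sorted (2,3,4,5,6,6): b_1=2>1, not a PF.
So 46656 − 16807 = 29849 fail.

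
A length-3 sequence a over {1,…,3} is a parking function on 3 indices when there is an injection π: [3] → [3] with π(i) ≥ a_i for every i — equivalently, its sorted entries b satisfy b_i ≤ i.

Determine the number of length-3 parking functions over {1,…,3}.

16

#PF = (3+1−3)·(3+1)^{3−1} = 1 · 16 = 16 (Pollak)
E.g. (1,1,2) → sorted (1,1,2): b_i ≤ i ∀i, a PF.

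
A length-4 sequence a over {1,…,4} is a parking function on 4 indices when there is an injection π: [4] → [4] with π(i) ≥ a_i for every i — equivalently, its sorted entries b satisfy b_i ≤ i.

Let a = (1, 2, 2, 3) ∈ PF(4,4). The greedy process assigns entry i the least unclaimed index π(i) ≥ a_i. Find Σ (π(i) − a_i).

Σπ(i) = 1+…+4 = 10; Σa = 1+2+2+3 = 8; disp = 10−8 = 2.

2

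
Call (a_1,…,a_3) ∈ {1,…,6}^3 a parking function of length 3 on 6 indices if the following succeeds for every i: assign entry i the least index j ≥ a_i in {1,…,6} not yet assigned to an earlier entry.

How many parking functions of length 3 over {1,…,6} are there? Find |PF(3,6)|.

196

#PF = (7−3)·7^(3−1) = 4 · 49 = 196 [KW]
E.g. (1,4,4) → sorted (1,4,4): b_i ≤ 3+i ∀i, a PF.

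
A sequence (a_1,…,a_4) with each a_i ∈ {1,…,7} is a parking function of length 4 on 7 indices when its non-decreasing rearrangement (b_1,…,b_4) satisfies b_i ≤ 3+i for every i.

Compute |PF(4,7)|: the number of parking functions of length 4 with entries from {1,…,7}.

2048

#PF = 4·8^3 = 4×512 = 2048 (Konheim–Weiss)
Example (4,2,5,1) → sorted (1,2,4,5): b_i ≤ 3+i ∀i, a PF.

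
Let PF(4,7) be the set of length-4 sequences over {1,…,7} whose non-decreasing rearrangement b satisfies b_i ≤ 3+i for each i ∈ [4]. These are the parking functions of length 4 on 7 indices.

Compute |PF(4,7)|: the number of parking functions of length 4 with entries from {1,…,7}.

2048

|PF(4,7)| = 4·8^3 = 4·512 = 2048 (Pollak)
Example (4,5,2,3) → sorted (2,3,4,5): b_i ≤ 3+i ∀i, a PF.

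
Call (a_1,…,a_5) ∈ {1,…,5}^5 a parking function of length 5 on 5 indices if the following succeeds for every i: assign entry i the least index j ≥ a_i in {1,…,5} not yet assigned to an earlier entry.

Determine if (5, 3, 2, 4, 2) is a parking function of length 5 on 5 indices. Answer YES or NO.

NO

Order a: b = (2, 2, 3, 4, 5).
  b_1=2 > 1
  fails at i=1 ⇒ NO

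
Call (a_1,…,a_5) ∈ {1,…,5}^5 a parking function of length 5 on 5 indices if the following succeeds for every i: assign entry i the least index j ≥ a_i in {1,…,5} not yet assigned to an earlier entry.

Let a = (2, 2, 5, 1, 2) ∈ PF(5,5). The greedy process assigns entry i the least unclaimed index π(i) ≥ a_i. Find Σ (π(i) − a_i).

3

Σπ = 15 ({1..5} each once); Σa = 2+2+5+1+2 = 12; disp = 15−12 = 3.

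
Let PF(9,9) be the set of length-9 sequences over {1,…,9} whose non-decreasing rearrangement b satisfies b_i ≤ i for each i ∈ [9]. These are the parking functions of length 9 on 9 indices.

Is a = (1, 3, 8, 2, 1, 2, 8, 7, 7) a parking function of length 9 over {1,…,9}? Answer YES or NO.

NO

Sorted: b = (1, 1, 2, 2, 3, 7, 7, 8, 8).
  b_1=1 ≤ 1
  b_2=1 ≤ 2
  b_3=2 ≤ 3
  b_4=2 ≤ 4
  b_5=3 ≤ 5
  b_6=7 > 6
  fails at i=6 ⇒ NO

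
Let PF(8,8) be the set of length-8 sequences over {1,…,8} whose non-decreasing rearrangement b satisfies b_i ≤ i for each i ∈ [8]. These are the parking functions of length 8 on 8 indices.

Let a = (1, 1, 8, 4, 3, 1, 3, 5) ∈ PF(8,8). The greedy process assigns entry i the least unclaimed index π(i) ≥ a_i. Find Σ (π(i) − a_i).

10

Σπ = 8·9/2 = 36 (π permutes [8]); Σa = 1+1+8+4+3+1+3+5 = 26; disp = 36−26 = 10.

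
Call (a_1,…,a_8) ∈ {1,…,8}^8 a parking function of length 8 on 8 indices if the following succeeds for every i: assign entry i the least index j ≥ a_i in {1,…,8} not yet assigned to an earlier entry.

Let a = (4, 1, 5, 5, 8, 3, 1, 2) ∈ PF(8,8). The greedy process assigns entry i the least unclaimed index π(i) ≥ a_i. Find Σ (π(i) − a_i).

7

Σπ(i) = 1+…+8 = 36; Σa = 4+1+5+5+8+3+1+2 = 29; disp = 36−29 = 7.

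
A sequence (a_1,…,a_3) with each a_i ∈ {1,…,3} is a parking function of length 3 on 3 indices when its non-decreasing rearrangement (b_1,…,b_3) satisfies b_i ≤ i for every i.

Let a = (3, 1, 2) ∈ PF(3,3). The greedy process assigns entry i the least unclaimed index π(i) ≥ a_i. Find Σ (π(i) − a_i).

Σπ = 3·4/2 = 6 (π permutes [3]); Σa = 3+1+2 = 6; disp = 6−6 = 0.

0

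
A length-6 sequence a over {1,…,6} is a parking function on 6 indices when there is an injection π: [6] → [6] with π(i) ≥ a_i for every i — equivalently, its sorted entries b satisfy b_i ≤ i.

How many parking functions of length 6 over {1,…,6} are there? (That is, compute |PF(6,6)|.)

Count = (7−6)·7^(6−1) = 1×16807 = 16807 (Pollak)
Check (3,5,5,4,1,2) → sorted (1,2,3,4,5,5): b_i ≤ i ∀i, a PF.

16807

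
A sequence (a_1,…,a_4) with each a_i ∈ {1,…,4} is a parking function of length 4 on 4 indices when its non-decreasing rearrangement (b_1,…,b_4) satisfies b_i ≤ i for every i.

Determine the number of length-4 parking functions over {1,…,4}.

125

#PF = 1·5^3 = 1 · 125 = 125 (Pollak)
One tuple (2,1,4,1) → sorted (1,1,2,4): b_i ≤ i ∀i, a PF.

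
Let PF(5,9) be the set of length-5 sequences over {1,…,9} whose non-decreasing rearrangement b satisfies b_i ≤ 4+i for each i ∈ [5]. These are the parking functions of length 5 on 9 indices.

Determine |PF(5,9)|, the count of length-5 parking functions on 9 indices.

50000

|PF(5,9)| = (9−5+1)·(9+1)^(5−1) = 5·10000 = 50000 (Konheim–Weiss)
E.g. (9,2,2,6,5) → sorted (2,2,5,6,9): b_i ≤ 4+i ∀i, a PF.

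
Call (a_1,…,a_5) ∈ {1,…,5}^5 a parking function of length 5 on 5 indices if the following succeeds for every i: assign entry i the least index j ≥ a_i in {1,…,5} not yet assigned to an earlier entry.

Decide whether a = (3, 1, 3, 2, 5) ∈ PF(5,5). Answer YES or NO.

YES

Rearranged: b = (1, 2, 3, 3, 5).
  b_1=1 ≤ 1
  b_2=2 ≤ 2
  b_3=3 ≤ 3
  b_4=3 ≤ 4
  b_5=5 ≤ 5
All bounds hold ⇒ YES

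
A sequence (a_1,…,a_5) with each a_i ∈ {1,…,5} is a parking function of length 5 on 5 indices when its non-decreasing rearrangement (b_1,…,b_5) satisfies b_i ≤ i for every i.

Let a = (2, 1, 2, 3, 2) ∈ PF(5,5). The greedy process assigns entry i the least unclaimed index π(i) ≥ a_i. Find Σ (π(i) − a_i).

5

Σπ = 5·6/2 = 15 (π permutes [5]); Σa = 2+1+2+3+2 = 10; disp = 15−10 = 5.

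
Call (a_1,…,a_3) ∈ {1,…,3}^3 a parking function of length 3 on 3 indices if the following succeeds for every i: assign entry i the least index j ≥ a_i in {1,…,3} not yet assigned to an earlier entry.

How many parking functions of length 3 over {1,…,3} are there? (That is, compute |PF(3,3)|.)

#PF = (4−3)·4^(3−1) = 1 · 16 = 16 (Konheim–Weiss)
Check (1,1,3) → sorted (1,1,3): b_i ≤ i ∀i, a PF.

16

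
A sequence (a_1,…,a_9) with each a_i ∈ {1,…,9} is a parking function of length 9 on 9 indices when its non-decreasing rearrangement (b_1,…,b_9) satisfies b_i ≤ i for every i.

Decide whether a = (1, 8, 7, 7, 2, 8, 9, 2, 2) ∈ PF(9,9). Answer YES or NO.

Order a: b = (1, 2, 2, 2, 7, 7, 8, 8, 9).
  b_1=1 ≤ 1
  b_2=2 ≤ 2
  b_3=2 ≤ 3
  b_4=2 ≤ 4
  b_5=7 > 5
  fails at i=5 ⇒ NO

NO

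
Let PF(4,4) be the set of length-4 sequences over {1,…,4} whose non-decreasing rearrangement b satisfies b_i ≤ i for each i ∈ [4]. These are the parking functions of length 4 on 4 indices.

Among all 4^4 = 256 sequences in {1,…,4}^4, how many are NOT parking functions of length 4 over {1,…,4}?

Count = (4−4+1)·(4+1)^(4−1) = 1·125 = 125 (Konheim–Weiss)
Check (4,4,4,4) → sorted (4,4,4,4): b_1=4>1, not a PF.
So 256 − 125 = 131 fail.

131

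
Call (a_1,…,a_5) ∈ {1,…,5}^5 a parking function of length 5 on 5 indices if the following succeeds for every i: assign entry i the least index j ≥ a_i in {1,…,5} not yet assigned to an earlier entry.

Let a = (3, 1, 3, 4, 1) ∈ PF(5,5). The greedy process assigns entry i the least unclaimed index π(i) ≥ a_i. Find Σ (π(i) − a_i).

Σπ = 15 ({1..5} each once); Σa = 3+1+3+4+1 = 12; disp = 15−12 = 3.

3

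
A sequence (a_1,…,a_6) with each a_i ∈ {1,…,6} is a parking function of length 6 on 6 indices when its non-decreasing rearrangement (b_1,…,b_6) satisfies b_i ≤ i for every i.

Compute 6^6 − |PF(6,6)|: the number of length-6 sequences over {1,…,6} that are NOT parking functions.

29849

|PF(6,6)| = (6−6+1)·(6+1)^(6−1) = 1·16807 = 16807
Check (3,6,5,6,5,3) → sorted (3,3,5,5,6,6): b_1=3>1, not a PF.
Total 46656; non-PF = 46656−16807 = 29849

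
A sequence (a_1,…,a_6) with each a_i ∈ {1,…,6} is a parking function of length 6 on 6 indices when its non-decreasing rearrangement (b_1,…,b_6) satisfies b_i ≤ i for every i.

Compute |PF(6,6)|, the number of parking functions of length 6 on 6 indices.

|PF(6,6)| = (7−6)·7^(6−1) = 1·16807 = 16807 [KW]
One tuple (1,2,5,3,3,6) → sorted (1,2,3,3,5,6): b_i ≤ i ∀i, a PF.

16807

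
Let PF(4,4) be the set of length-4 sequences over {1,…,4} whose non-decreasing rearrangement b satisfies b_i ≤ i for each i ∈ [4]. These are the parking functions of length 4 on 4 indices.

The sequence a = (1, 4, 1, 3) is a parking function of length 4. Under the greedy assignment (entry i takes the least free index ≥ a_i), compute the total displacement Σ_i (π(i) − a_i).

1

Σπ = 4·5/2 = 10 (π permutes [4]); Σa = 1+4+1+3 = 9; disp = 10−9 = 1.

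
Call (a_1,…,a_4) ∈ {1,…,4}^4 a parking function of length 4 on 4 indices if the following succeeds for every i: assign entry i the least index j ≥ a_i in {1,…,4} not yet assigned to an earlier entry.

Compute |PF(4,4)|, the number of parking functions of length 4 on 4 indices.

Count = 1·5^3 = 1 · 125 = 125 (Pollak)
One tuple (3,1,4,2) → sorted (1,2,3,4): b_i ≤ i ∀i, a PF.

125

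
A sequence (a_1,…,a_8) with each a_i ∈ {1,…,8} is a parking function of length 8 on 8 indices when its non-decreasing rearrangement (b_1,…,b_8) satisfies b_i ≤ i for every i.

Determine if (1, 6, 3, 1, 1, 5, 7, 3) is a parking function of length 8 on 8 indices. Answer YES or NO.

Rearranged: b = (1, 1, 1, 3, 3, 5, 6, 7).
  b_1=1 ≤ 1
  b_2=1 ≤ 2
  b_3=1 ≤ 3
  b_4=3 ≤ 4
  b_5=3 ≤ 5
  b_6=5 ≤ 6
  b_7=6 ≤ 7
  b_8=7 ≤ 8
All bounds hold ⇒ YES

YES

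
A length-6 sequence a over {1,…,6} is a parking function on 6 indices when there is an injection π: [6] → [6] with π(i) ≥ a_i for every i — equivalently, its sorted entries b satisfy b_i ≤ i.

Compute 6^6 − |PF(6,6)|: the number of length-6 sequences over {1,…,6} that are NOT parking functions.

29849

Count = (7−6)·7^(6−1) = 1×16807 = 16807 (Pollak)
Check (6,4,4,5,3,6) → sorted (3,4,4,5,6,6): b_1=3>1, not a PF.
So 46656 − 16807 = 29849 fail.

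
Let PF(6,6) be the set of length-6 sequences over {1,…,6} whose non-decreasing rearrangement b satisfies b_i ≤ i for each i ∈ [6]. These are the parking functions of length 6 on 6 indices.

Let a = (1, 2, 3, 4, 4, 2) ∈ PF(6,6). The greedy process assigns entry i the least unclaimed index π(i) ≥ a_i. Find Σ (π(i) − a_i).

5

Σπ = 21 ({1..6} each once); Σa = 1+2+3+4+4+2 = 16; disp = 21−16 = 5.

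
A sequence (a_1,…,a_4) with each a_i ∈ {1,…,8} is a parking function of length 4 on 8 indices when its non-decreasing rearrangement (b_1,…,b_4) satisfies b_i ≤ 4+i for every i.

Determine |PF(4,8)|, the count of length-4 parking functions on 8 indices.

3645

|PF| = (9−4)·9^(4−1) = 5 · 729 = 3645 [KW]
One tuple (5,8,6,5) → sorted (5,5,6,8): b_i ≤ 4+i ∀i, a PF.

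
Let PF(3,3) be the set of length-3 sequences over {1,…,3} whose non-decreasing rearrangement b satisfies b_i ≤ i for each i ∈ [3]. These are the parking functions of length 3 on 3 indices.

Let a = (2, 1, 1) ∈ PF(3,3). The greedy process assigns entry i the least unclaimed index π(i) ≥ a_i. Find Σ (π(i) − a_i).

2

Σπ = 6 ({1..3} each once); Σa = 2+1+1 = 4; disp = 6−4 = 2.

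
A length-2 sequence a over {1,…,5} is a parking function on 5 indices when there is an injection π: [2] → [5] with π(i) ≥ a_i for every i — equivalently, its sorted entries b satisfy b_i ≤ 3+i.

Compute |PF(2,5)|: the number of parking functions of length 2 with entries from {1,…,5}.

|PF| = 4·6^1 = 4·6 = 24 [KW]
Check (1,4) → sorted (1,4): b_i ≤ 3+i ∀i, a PF.

24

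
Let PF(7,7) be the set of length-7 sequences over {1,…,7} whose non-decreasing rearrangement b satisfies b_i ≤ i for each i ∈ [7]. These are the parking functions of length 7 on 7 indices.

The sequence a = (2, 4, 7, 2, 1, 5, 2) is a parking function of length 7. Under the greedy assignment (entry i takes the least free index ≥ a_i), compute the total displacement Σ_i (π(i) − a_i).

Σπ = 7·8/2 = 28 (π permutes [7]); Σa = 2+4+7+2+1+5+2 = 23; disp = 28−23 = 5.

5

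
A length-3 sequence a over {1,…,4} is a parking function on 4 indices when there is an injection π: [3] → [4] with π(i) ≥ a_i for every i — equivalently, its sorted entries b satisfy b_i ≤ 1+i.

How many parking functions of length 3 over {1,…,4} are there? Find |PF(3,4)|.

50

|PF(3,4)| = (4−3+1)·(4+1)^(3−1) = 2·25 = 50
E.g. (3,1,1) → sorted (1,1,3): b_i ≤ 1+i ∀i, a PF.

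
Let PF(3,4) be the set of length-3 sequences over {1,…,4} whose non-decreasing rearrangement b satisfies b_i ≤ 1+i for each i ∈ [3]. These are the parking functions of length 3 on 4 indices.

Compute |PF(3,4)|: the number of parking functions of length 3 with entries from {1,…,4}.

|PF(3,4)| = (4+1−3)·(4+1)^{3−1} = 2·25 = 50 [KW]
Check (3,2,4) → sorted (2,3,4): b_i ≤ 1+i ∀i, a PF.

50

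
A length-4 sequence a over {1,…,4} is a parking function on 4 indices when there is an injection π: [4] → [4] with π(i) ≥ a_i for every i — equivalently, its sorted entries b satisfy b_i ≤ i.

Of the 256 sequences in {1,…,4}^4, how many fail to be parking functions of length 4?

|PF| = (5−4)·5^(4−1) = 1 · 125 = 125
Check (3,1,4,4) → sorted (1,3,4,4): b_2=3>2, not a PF.
Total 256; non-PF = 256−125 = 131

131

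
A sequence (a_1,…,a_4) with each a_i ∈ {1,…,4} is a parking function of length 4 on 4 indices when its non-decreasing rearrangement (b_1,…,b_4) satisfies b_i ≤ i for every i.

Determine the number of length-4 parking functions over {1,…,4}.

125

|PF(4,4)| = (5−4)·5^(4−1) = 1×125 = 125 (Pollak)
Example (1,4,2,2) → sorted (1,2,2,4): b_i ≤ i ∀i, a PF.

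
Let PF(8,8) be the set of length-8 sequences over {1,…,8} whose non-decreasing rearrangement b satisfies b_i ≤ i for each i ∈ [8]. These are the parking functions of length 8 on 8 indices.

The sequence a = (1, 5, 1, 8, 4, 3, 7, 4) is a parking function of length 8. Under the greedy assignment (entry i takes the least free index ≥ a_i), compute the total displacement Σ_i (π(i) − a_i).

Σπ = 8·9/2 = 36 (π permutes [8]); Σa = 1+5+1+8+4+3+7+4 = 33; disp = 36−33 = 3.

3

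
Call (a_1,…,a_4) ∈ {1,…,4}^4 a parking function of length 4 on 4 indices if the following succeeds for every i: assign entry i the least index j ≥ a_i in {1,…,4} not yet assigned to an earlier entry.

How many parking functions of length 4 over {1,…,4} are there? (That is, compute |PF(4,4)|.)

#PF = (4−4+1)·(4+1)^(4−1) = 1×125 = 125 (Pollak)
One tuple (4,1,1,2) → sorted (1,1,2,4): b_i ≤ i ∀i, a PF.

125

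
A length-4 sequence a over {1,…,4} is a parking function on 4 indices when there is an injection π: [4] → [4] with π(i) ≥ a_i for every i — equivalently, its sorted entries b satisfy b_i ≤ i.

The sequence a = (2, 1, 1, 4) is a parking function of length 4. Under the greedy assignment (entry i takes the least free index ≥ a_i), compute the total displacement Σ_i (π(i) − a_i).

2

Σπ = 10 ({1..4} each once); Σa = 2+1+1+4 = 8; disp = 10−8 = 2.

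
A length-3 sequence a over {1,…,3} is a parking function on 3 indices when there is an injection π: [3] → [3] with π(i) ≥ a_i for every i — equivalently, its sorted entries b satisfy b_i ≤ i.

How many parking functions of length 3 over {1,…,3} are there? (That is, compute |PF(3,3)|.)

|PF(3,3)| = (3+1−3)·(3+1)^{3−1} = 1 · 16 = 16 (Konheim–Weiss)
Example (3,2,1) → sorted (1,2,3): b_i ≤ i ∀i, a PF.

16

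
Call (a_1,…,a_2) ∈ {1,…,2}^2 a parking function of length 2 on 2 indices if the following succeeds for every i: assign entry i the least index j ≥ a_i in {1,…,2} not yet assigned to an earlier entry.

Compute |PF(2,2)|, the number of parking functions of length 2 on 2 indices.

3

Count = (2+1−2)·(2+1)^{2−1} = 1 · 3 = 3
E.g. (1,1) → sorted (1,1): b_i ≤ i ∀i, a PF.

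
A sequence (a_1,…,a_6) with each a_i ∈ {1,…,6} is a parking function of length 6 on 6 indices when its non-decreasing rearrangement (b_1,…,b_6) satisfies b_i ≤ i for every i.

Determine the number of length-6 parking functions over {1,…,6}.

16807

Count = (6−6+1)·(6+1)^(6−1) = 1 · 16807 = 16807 (Konheim–Weiss)
Check (2,1,2,3,6,2) → sorted (1,2,2,2,3,6): b_i ≤ i ∀i, a PF.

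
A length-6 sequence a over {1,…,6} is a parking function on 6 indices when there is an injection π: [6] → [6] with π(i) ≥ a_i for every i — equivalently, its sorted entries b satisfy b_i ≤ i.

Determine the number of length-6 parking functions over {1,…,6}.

|PF(6,6)| = 1·7^5 = 1·16807 = 16807 [KW]
One tuple (3,6,1,5,4,2) → sorted (1,2,3,4,5,6): b_i ≤ i ∀i, a PF.

16807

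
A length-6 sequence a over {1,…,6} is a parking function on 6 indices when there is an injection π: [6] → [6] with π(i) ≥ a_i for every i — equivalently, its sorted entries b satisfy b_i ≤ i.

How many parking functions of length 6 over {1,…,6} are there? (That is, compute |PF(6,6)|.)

16807

#PF = 1·7^5 = 1·16807 = 16807 [KW]
Example (1,2,1,5,3,3) → sorted (1,1,2,3,3,5): b_i ≤ i ∀i, a PF.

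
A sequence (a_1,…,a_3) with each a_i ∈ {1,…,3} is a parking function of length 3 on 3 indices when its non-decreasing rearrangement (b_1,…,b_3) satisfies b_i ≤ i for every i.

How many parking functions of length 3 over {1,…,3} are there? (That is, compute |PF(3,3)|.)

16

|PF| = 1·4^2 = 1·16 = 16
One tuple (1,1,1) → sorted (1,1,1): b_i ≤ i ∀i, a PF.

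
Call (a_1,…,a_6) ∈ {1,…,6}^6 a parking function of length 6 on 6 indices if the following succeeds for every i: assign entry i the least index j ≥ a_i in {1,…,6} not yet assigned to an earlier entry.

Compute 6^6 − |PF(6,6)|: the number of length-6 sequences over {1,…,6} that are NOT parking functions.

#PF = 1·7^5 = 1·16807 = 16807 (Pollak)
One tuple (3,6,6,4,3,6) → sorted (3,3,4,6,6,6): b_1=3>1, not a PF.
So 46656 − 16807 = 29849 fail.

29849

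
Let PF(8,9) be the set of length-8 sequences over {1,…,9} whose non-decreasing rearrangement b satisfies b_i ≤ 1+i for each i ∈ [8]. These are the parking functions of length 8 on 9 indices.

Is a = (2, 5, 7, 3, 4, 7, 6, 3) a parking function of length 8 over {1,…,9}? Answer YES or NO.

YES

Rearranged: b = (2, 3, 3, 4, 5, 6, 7, 7).
  b_1=2 ≤ 2
  b_2=3 ≤ 3
  b_3=3 ≤ 4
  b_4=4 ≤ 5
  b_5=5 ≤ 6
  b_6=6 ≤ 7
  b_7=7 ≤ 8
  b_8=7 ≤ 9
All bounds hold ⇒ YES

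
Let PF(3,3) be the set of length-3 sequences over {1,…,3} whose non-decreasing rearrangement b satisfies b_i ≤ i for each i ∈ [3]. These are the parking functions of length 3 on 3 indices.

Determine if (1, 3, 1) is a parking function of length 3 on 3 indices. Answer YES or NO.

Order a: b = (1, 1, 3).
  b_1=1 ≤ 1
  b_2=1 ≤ 2
  b_3=3 ≤ 3
All bounds hold ⇒ YES

YES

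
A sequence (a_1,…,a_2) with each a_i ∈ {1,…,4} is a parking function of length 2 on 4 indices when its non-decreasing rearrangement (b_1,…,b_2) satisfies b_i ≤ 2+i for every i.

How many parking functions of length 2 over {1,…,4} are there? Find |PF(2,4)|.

15

|PF(2,4)| = 3·5^1 = 3 · 5 = 15 (Konheim–Weiss)
Example (2,4) → sorted (2,4): b_i ≤ 2+i ∀i, a PF.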